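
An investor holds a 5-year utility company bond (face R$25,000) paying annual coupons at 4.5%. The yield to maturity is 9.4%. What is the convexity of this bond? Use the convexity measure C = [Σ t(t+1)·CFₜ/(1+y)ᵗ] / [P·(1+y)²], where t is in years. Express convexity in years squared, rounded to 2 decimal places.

21.99

With y = 0.094:
  t   CF        PV=CF/(1+0.094)^t    t·PV        t(t+1)·PV
  1     1,125.00     1,028.3364     1,028.3364       2,056.6728
  2     1,125.00       939.9784     1,879.9568       5,639.8705
  3     1,125.00       859.2124     2,577.6373      10,310.5493
  4     1,125.00       785.3861     3,141.5446      15,707.7229
  5    26,125.00    16,671.3085    83,356.5427     500,139.2562
  Σ                 20,284.2219    91,984.0178     533,854.0715
P = 20,284.2219.
Convexity = Σ t(t+1)·PV / [P·(1+y)²] = 533,854.0715 / (20,284.2219 × 1.196836) = 21.99022.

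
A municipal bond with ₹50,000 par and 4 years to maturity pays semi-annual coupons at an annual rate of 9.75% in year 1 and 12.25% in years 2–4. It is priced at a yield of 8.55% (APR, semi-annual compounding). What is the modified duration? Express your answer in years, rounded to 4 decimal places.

Periodic yield y = 0.04275. First find Macaulay duration:
  t   CF        PV=CF/(1+0.04275)^t    t·PV
  1     2,437.50     2,337.5689     2,337.5689
  2     2,437.50     2,241.7348     4,483.4695
  3     3,062.50     2,701.0679     8,103.2037
  4     3,062.50     2,590.3312    10,361.3250
  5     3,062.50     2,484.1345    12,420.6725
  6     3,062.50     2,382.2915    14,293.7492
  7     3,062.50     2,284.6239    15,992.3670
  8    53,062.50    37,961.7408   303,693.9263
  Σ                 54,983.4935   371,686.2821
P = 54,983.4935; Macaulay duration = 371,686.2821 / 54,983.4935 = 6.75996 half-year periods = 3.37998 years.
Modified duration = D_Mac / (1 + y) = 3.37998 / 1.04275 = 3.24141 years.

3.2414 years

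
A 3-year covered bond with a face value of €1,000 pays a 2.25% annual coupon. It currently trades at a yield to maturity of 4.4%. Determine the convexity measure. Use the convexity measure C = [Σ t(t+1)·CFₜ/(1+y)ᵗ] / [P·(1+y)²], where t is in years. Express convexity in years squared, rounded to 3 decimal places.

10.679

With y = 0.044:
  t   CF        PV=CF/(1+0.044)^t    t·PV        t(t+1)·PV
  1        22.50        21.5517        21.5517          43.1034
  2        22.50        20.6434        41.2868         123.8605
  3     1,022.50       898.5905     2,695.7715      10,783.0859
  Σ                    940.7856     2,758.6100      10,950.0499
P = 940.7856.
Convexity = Σ t(t+1)·PV / [P·(1+y)²] = 10,950.0499 / (940.7856 × 1.089936) = 10.67885.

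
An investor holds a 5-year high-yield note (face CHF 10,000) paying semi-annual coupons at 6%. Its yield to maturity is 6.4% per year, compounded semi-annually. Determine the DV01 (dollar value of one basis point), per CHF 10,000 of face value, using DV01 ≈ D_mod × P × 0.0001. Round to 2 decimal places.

Periodic yield y = 0.032.
  t   CF        PV=CF/(1+0.032)^t    t·PV
  1       300.00       290.6977       290.6977
  2       300.00       281.6838       563.3676
  3       300.00       272.9494       818.8482
  4       300.00       264.4859     1,057.9435
  5       300.00       256.2848     1,281.4238
  6       300.00       248.3379     1,490.0276
  7       300.00       240.6375     1,684.4628
  8       300.00       233.1759     1,865.4073
  9       300.00       225.9456     2,033.5108
  10   10,300.00     7,516.9256    75,169.2560
  Σ                  9,831.1241    86,254.9452
P = 9,831.1241; D_Mac = 8.77366 half-year periods = 4.38683 yrs; D_mod = 4.25080 yrs.
DV01 ≈ 4.25080 × 9,831.1241 × 0.0001 = 4.179019.

CHF 4.18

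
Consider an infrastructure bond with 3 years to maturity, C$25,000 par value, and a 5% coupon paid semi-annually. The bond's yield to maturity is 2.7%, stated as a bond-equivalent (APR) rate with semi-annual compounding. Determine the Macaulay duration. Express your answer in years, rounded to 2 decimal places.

Periodic yield y = 0.0135. Discount each cash flow and weight by its period:
  t   CF        PV=CF/(1+0.0135)^t    t·PV
  1       625.00       616.6749       616.6749
  2       625.00       608.4607     1,216.9213
  3       625.00       600.3559     1,801.0676
  4       625.00       592.3590     2,369.4361
  5       625.00       584.4687     2,922.3435
  6    25,625.00    23,644.0221   141,864.1324
  Σ                 26,646.3412   150,790.5757
Price P = Σ PV = 26,646.3412.
Macaulay duration = Σ(t·PV) / P = 150,790.5757 / 26,646.3412 = 5.65896 half-year periods.
In years: 5.65896 / 2 = 2.82948 years.

2.83 years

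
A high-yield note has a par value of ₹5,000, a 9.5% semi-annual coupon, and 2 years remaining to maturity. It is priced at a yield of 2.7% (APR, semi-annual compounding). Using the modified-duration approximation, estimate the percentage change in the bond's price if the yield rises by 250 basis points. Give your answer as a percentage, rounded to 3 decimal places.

Periodic yield y = 0.0135. Modified duration first:
  t   CF        PV=CF/(1+0.0135)^t    t·PV
  1       237.50       234.3365       234.3365
  2       237.50       231.2151       462.4301
  3       237.50       228.1352       684.4057
  4     5,237.50     4,963.9686    19,855.8743
  Σ                  5,657.6553    21,237.0466
P = 5,657.6553; D_Mac = 3.75368 half-year periods = 1.87684 yrs; D_mod = 1.87684/(1+0.0135) = 1.85184 yrs.
ΔP/P ≈ -D_mod · Δy = -1.85184 × (+0.025) = -0.046296 = -4.6296%.

-4.630%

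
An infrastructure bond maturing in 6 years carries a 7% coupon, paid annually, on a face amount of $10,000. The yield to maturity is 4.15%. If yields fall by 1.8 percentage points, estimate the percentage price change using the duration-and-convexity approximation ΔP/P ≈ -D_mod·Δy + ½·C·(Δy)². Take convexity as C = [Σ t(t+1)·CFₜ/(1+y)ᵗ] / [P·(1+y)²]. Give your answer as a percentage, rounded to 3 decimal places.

With y = 0.0415:
  t   CF        PV=CF/(1+0.0415)^t    t·PV        t(t+1)·PV
  1       700.00       672.1075       672.1075       1,344.2151
  2       700.00       645.3265     1,290.6530       3,871.9589
  3       700.00       619.6126     1,858.8377       7,435.3508
  4       700.00       594.9233     2,379.6930      11,898.4650
  5       700.00       571.2177     2,856.0886      17,136.5315
  6    10,700.00     8,383.5533    50,301.3201     352,109.2404
  Σ                 11,486.7409    59,358.6999     393,795.7617
P = 11,486.7409; D_Mac = 5.16758 yrs; D_mod = 4.96167 yrs; C = 31.60499.
Duration effect: -4.96167 × (-0.018) = +0.089310
Convexity effect: 0.5 × 31.60499 × (-0.018)² = +0.0051200
ΔP/P ≈ +0.089310 + 0.0051200 = +0.094430 = +9.4430%.

+9.443%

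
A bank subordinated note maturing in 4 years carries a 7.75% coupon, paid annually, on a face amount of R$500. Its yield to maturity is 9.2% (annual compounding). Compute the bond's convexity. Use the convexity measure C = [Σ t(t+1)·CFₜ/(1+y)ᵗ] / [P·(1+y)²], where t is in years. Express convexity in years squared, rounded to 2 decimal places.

With y = 0.092:
  t   CF        PV=CF/(1+0.092)^t    t·PV        t(t+1)·PV
  1        38.75        35.4853        35.4853          70.9707
  2        38.75        32.4957        64.9915         194.9744
  3        38.75        29.7580        89.2740         357.0960
  4       538.75       378.8757     1,515.5027       7,577.5136
  Σ                    476.6148     1,705.2536       8,200.5548
P = 476.6148.
Convexity = Σ t(t+1)·PV / [P·(1+y)²] = 8,200.5548 / (476.6148 × 1.192464) = 14.42881.

14.43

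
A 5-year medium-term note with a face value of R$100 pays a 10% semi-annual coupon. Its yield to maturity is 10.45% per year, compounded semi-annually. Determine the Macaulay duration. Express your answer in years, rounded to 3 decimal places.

4.044 years

Periodic yield y = 0.05225. Discount each cash flow and weight by its period:
  t   CF        PV=CF/(1+0.05225)^t    t·PV
  1         5.00         4.7517         4.7517
  2         5.00         4.5158         9.0315
  3         5.00         4.2915        12.8746
  4         5.00         4.0784        16.3138
  5         5.00         3.8759        19.3796
  6         5.00         3.6835        22.1008
  7         5.00         3.5006        24.5039
  8         5.00         3.3267        26.6139
  9         5.00         3.1615        28.4539
  10      105.00        63.0957       630.9573
  Σ                     98.2814       794.9811
Price P = Σ PV = 98.2814.
Macaulay duration = Σ(t·PV) / P = 794.9811 / 98.2814 = 8.08882 half-year periods.
In years: 8.08882 / 2 = 4.04441 years.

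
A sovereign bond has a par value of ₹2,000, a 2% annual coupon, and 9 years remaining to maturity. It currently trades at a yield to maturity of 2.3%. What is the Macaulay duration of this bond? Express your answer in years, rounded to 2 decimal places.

Periodic yield y = 0.023. Discount each cash flow and weight by its year:
  t   CF        PV=CF/(1+0.023)^t    t·PV
  1        40.00        39.1007        39.1007
  2        40.00        38.2216        76.4432
  3        40.00        37.3623       112.0868
  4        40.00        36.5222       146.0890
  5        40.00        35.7011       178.5056
  6        40.00        34.8985       209.3907
  7        40.00        34.1138       238.7969
  8        40.00        33.3469       266.7749
  9     2,040.00     1,662.4533    14,962.0800
  Σ                  1,951.7204    16,229.2677
Price P = Σ PV = 1,951.7204.
Macaulay duration = Σ(t·PV) / P = 16,229.2677 / 1,951.7204 = 8.31537 years.

8.32 years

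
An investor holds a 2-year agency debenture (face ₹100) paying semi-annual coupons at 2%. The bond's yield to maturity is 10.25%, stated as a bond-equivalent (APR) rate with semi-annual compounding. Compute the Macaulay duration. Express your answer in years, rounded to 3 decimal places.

Periodic yield y = 0.05125. Discount each cash flow and weight by its period:
  t   CF        PV=CF/(1+0.05125)^t    t·PV
  1         1.00         0.9512         0.9512
  2         1.00         0.9049         1.8097
  3         1.00         0.8608         2.5823
  4       101.00        82.6984       330.7938
  Σ                     85.4153       336.1371
Price P = Σ PV = 85.4153.
Macaulay duration = Σ(t·PV) / P = 336.1371 / 85.4153 = 3.93532 half-year periods.
In years: 3.93532 / 2 = 1.96766 years.

1.968 years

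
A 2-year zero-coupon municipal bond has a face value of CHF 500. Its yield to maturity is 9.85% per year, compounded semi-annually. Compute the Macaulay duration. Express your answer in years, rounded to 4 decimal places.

A zero-coupon bond has a single cash flow at maturity, so its Macaulay duration equals its maturity: 2 years.
(Equivalently: 4 semi-annual periods ÷ 2 = 2 years.)

2.0000 years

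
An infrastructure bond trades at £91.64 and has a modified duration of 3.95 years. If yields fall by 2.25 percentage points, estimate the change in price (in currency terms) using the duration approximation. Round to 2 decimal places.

+£8.14

Duration approximation: ΔP/P ≈ -D_mod · Δy = -3.95 × (-0.0225) = +0.088875.
ΔP ≈ 91.64 × (+0.088875) = +8.144505.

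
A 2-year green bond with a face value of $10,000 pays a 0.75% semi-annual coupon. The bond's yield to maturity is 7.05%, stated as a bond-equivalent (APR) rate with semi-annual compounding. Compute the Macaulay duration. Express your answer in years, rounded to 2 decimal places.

1.99 years

Periodic yield y = 0.03525. Discount each cash flow and weight by its period:
  t   CF        PV=CF/(1+0.03525)^t    t·PV
  1        37.50        36.2231        36.2231
  2        37.50        34.9897        69.9795
  3        37.50        33.7984       101.3951
  4    10,037.50     8,738.6552    34,954.6206
  Σ                  8,843.6664    35,162.2183
Price P = Σ PV = 8,843.6664.
Macaulay duration = Σ(t·PV) / P = 35,162.2183 / 8,843.6664 = 3.97598 half-year periods.
In years: 3.97598 / 2 = 1.98799 years.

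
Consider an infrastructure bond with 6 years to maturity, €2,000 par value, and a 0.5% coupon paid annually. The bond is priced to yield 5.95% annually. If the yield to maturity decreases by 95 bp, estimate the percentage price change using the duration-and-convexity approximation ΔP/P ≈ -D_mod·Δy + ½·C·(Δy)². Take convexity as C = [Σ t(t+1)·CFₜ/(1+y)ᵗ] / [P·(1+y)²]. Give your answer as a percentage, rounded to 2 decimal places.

With y = 0.0595:
  t   CF        PV=CF/(1+0.0595)^t    t·PV        t(t+1)·PV
  1        10.00         9.4384         9.4384          18.8768
  2        10.00         8.9084        17.8167          53.4502
  3        10.00         8.4081        25.2243         100.8970
  4        10.00         7.9359        31.7436         158.7180
  5        10.00         7.4902        37.4512         224.7069
  6     2,010.00     1,420.9876     8,525.9257      59,681.4796
  Σ                  1,463.1686     8,647.5998      60,238.1286
P = 1,463.1686; D_Mac = 5.91019 yrs; D_mod = 5.57828 yrs; C = 36.67543.
Duration effect: -5.57828 × (-0.0095) = +0.052994
Convexity effect: 0.5 × 36.67543 × (-0.0095)² = +0.0016550
ΔP/P ≈ +0.052994 + 0.0016550 = +0.054649 = +5.4649%.

+5.46%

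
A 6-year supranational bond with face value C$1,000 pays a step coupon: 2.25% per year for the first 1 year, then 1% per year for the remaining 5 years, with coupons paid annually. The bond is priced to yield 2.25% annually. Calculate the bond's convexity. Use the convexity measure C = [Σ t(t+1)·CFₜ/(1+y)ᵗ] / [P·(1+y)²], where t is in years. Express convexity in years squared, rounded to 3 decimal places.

38.332

With y = 0.0225:
  t   CF        PV=CF/(1+0.0225)^t    t·PV        t(t+1)·PV
  1        22.50        22.0049        22.0049          44.0098
  2        10.00         9.5647        19.1295          57.3885
  3        10.00         9.3543        28.0628         112.2513
  4        10.00         9.1484        36.5937         182.9687
  5        10.00         8.9471        44.7356         268.4137
  6     1,010.00       883.7745     5,302.6471      37,118.5296
  Σ                    942.7940     5,453.1736      37,783.5615
P = 942.7940.
Convexity = Σ t(t+1)·PV / [P·(1+y)²] = 37,783.5615 / (942.7940 × 1.045506) = 38.33182.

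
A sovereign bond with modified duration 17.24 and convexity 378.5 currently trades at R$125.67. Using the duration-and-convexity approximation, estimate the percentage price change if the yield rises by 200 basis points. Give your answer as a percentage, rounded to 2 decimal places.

Duration effect: -D_mod·Δy = -17.24 × (+0.02) = -0.344800
Convexity effect: ½·C·(Δy)² = 0.5 × 378.5 × (0.02)² = +0.0757000
ΔP/P ≈ -0.344800 + 0.0757000 = -0.269100
= -26.9100%.

-26.91%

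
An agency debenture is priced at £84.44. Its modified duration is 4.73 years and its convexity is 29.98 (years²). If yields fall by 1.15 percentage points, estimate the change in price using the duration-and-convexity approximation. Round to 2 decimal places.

+£4.76

Duration effect: -D_mod·Δy = -4.73 × (-0.0115) = +0.054395
Convexity effect: ½·C·(Δy)² = 0.5 × 29.98 × (-0.0115)² = +0.0019824275
ΔP/P ≈ +0.054395 + 0.0019824275 = +0.0563774275
ΔP ≈ 84.44 × (+0.0563774275) = +4.7605099781.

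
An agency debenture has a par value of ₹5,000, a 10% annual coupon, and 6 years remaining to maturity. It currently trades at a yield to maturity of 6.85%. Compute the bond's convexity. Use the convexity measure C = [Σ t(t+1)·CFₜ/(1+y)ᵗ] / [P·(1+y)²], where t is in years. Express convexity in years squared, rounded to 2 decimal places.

27.73

With y = 0.0685:
  t   CF        PV=CF/(1+0.0685)^t    t·PV        t(t+1)·PV
  1       500.00       467.9457       467.9457         935.8914
  2       500.00       437.9464       875.8928       2,627.6783
  3       500.00       409.8703     1,229.6108       4,918.4433
  4       500.00       383.5941     1,534.3763       7,671.8816
  5       500.00       359.0024     1,795.0121      10,770.0725
  6     5,500.00     3,695.8602    22,175.1610     155,226.1267
  Σ                  5,754.2190    28,077.9987     182,150.0940
P = 5,754.2190.
Convexity = Σ t(t+1)·PV / [P·(1+y)²] = 182,150.0940 / (5,754.2190 × 1.141692) = 27.72643.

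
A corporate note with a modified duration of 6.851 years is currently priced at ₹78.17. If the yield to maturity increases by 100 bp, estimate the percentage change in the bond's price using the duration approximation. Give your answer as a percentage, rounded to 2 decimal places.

-6.85%

Duration approximation: ΔP/P ≈ -D_mod · Δy = -6.851 × (+0.01) = -0.068510.
As a percentage: -6.8510%.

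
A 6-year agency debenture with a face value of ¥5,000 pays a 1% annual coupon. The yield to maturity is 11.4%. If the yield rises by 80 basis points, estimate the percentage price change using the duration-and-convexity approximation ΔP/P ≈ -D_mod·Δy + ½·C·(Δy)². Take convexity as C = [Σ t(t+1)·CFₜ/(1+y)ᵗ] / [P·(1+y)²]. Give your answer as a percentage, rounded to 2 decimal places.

-4.06%

With y = 0.114:
  t   CF        PV=CF/(1+0.114)^t    t·PV        t(t+1)·PV
  1        50.00        44.8833        44.8833          89.7666
  2        50.00        40.2902        80.5804         241.7413
  3        50.00        36.1672       108.5015         434.0059
  4        50.00        32.4660       129.8641         649.3207
  5        50.00        29.1437       145.7183         874.3097
  6     5,050.00     2,642.2885    15,853.7309     110,976.1166
  Σ                  2,825.2389    16,363.2786     113,265.2609
P = 2,825.2389; D_Mac = 5.79182 yrs; D_mod = 5.19912 yrs; C = 32.30511.
Duration effect: -5.19912 × (+0.008) = -0.041593
Convexity effect: 0.5 × 32.30511 × (0.008)² = +0.0010338
ΔP/P ≈ -0.041593 + 0.0010338 = -0.040559 = -4.0559%.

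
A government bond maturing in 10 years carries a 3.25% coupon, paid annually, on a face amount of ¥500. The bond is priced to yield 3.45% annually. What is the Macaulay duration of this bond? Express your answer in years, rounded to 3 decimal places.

Periodic yield y = 0.0345. Discount each cash flow and weight by its year:
  t   CF        PV=CF/(1+0.0345)^t    t·PV
  1        16.25        15.7081        15.7081
  2        16.25        15.1842        30.3684
  3        16.25        14.6778        44.0335
  4        16.25        14.1883        56.7533
  5        16.25        13.7152        68.5758
  6        16.25        13.2578        79.5466
  7        16.25        12.8156        89.7094
  8        16.25        12.3882        99.1059
  9        16.25        11.9751       107.7758
  10      516.25       367.7521     3,677.5206
  Σ                    491.6624     4,269.0975
Price P = Σ PV = 491.6624.
Macaulay duration = Σ(t·PV) / P = 4,269.0975 / 491.6624 = 8.68299 years.

8.683 years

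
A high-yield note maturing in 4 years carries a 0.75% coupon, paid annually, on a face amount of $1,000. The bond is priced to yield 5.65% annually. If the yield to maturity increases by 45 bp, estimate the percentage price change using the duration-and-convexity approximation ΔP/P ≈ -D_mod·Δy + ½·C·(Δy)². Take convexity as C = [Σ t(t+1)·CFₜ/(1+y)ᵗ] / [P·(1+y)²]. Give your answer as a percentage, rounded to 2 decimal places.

With y = 0.0565:
  t   CF        PV=CF/(1+0.0565)^t    t·PV        t(t+1)·PV
  1         7.50         7.0989         7.0989          14.1978
  2         7.50         6.7193        13.4385          40.3156
  3         7.50         6.3599        19.0798          76.3192
  4     1,007.50       808.6620     3,234.6481      16,173.2405
  Σ                    828.8401     3,274.2654      16,304.0732
P = 828.8401; D_Mac = 3.95042 yrs; D_mod = 3.73916 yrs; C = 17.62326.
Duration effect: -3.73916 × (+0.0045) = -0.016826
Convexity effect: 0.5 × 17.62326 × (0.0045)² = +0.0001784
ΔP/P ≈ -0.016826 + 0.0001784 = -0.016648 = -1.6648%.

-1.66%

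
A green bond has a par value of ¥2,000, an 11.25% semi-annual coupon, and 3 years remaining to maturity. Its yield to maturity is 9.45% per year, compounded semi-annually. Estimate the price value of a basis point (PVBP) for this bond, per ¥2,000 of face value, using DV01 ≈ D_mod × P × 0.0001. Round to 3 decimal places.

¥0.527

Periodic yield y = 0.04725.
  t   CF        PV=CF/(1+0.04725)^t    t·PV
  1       112.50       107.4242       107.4242
  2       112.50       102.5774       205.1548
  3       112.50        97.9493       293.8480
  4       112.50        93.5300       374.1201
  5       112.50        89.3101       446.5506
  6     2,112.50     1,601.3804     9,608.2823
  Σ                  2,092.1715    11,035.3800
P = 2,092.1715; D_Mac = 5.27461 half-year periods = 2.63730 yrs; D_mod = 2.51831 yrs.
DV01 ≈ 2.51831 × 2,092.1715 × 0.0001 = 0.526874.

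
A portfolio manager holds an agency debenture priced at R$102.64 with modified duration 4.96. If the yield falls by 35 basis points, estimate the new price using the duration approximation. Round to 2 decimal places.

Duration approximation: ΔP/P ≈ -D_mod · Δy = -4.96 × (-0.0035) = +0.017360.
New price ≈ 102.64 × (1 + 0.017360) = 104.4218304.

R$104.42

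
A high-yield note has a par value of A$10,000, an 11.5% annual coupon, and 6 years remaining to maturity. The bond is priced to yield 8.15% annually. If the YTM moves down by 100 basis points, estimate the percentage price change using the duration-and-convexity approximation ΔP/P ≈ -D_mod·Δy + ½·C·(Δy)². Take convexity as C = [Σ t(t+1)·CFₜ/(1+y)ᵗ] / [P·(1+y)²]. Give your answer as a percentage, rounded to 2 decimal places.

+4.52%

With y = 0.0815:
  t   CF        PV=CF/(1+0.0815)^t    t·PV        t(t+1)·PV
  1     1,150.00     1,063.3380     1,063.3380       2,126.6759
  2     1,150.00       983.2066     1,966.4132       5,899.2397
  3     1,150.00       909.1138     2,727.3415      10,909.3661
  4     1,150.00       840.6046     3,362.4183      16,812.0913
  5     1,150.00       777.2580     3,886.2902      23,317.7411
  6    11,150.00     6,968.1217    41,808.7300     292,661.1098
  Σ                 11,541.6427    54,814.5311     351,726.2239
P = 11,541.6427; D_Mac = 4.74928 yrs; D_mod = 4.39139 yrs; C = 26.05458.
Duration effect: -4.39139 × (-0.01) = +0.043914
Convexity effect: 0.5 × 26.05458 × (-0.01)² = +0.0013027
ΔP/P ≈ +0.043914 + 0.0013027 = +0.045217 = +4.5217%.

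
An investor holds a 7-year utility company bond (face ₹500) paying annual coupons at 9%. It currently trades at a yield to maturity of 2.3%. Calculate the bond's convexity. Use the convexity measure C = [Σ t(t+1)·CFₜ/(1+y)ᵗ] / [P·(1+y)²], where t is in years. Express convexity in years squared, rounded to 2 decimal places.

40.87

With y = 0.023:
  t   CF        PV=CF/(1+0.023)^t    t·PV        t(t+1)·PV
  1        45.00        43.9883        43.9883          87.9765
  2        45.00        42.9993        85.9986         257.9957
  3        45.00        42.0325       126.0976         504.3905
  4        45.00        41.0875       164.3501         821.7505
  5        45.00        40.1638       200.8188       1,204.9127
  6        45.00        39.2608       235.5646       1,648.9520
  7       545.00       464.8010     3,253.6071      26,028.8568
  Σ                    714.3332     4,110.4250      30,554.8347
P = 714.3332.
Convexity = Σ t(t+1)·PV / [P·(1+y)²] = 30,554.8347 / (714.3332 × 1.046529) = 40.87219.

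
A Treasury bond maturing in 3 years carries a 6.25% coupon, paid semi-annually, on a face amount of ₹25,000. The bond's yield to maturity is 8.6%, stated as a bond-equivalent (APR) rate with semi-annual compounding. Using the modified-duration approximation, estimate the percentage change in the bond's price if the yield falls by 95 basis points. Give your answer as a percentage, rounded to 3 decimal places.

Periodic yield y = 0.043. Modified duration first:
  t   CF        PV=CF/(1+0.043)^t    t·PV
  1       781.25       749.0412       749.0412
  2       781.25       718.1603     1,436.3207
  3       781.25       688.5526     2,065.6577
  4       781.25       660.1655     2,640.6618
  5       781.25       632.9487     3,164.7433
  6    25,781.25    20,026.1802   120,157.0812
  Σ                 23,475.0485   130,213.5060
P = 23,475.0485; D_Mac = 5.54689 half-year periods = 2.77344 yrs; D_mod = 2.77344/(1+0.043) = 2.65910 yrs.
ΔP/P ≈ -D_mod · Δy = -2.65910 × (-0.0095) = +0.025261 = +2.5261%.

+2.526%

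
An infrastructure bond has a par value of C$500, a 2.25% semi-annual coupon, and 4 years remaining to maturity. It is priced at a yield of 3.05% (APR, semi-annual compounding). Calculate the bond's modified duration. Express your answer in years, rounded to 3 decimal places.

3.787 years

Periodic yield y = 0.01525. First find Macaulay duration:
  t   CF        PV=CF/(1+0.01525)^t    t·PV
  1        5.625         5.5405         5.5405
  2        5.625         5.4573        10.9146
  3        5.625         5.3753        16.1259
  4        5.625         5.2946        21.1783
  5        5.625         5.2150        26.0752
  6        5.625         5.1367        30.8202
  7        5.625         5.0595        35.4168
  8      505.625       447.9655     3,583.7239
  Σ                    485.0444     3,729.7954
P = 485.0444; Macaulay duration = 3,729.7954 / 485.0444 = 7.68960 half-year periods = 3.84480 years.
Modified duration = D_Mac / (1 + y) = 3.84480 / 1.01525 = 3.78705 years.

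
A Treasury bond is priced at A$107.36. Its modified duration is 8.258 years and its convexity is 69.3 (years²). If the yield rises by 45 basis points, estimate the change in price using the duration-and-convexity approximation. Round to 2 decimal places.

Duration effect: -D_mod·Δy = -8.258 × (+0.0045) = -0.037161
Convexity effect: ½·C·(Δy)² = 0.5 × 69.3 × (0.0045)² = +0.0007016625
ΔP/P ≈ -0.037161 + 0.0007016625 = -0.0364593375
ΔP ≈ 107.36 × (-0.0364593375) = -3.914274474.

-A$3.91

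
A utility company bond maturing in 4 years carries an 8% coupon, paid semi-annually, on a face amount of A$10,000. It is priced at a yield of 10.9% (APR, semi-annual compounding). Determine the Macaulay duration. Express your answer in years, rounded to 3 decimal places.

3.472 years

Periodic yield y = 0.0545. Discount each cash flow and weight by its period:
  t   CF        PV=CF/(1+0.0545)^t    t·PV
  1       400.00       379.3267       379.3267
  2       400.00       359.7219       719.4437
  3       400.00       341.1303     1,023.3908
  4       400.00       323.4995     1,293.9981
  5       400.00       306.7800     1,533.9001
  6       400.00       290.9246     1,745.5478
  7       400.00       275.8887     1,931.2209
  8    10,400.00     6,802.3765    54,419.0121
  Σ                  9,079.6482    63,045.8401
Price P = Σ PV = 9,079.6482.
Macaulay duration = Σ(t·PV) / P = 63,045.8401 / 9,079.6482 = 6.94364 half-year periods.
In years: 6.94364 / 2 = 3.47182 years.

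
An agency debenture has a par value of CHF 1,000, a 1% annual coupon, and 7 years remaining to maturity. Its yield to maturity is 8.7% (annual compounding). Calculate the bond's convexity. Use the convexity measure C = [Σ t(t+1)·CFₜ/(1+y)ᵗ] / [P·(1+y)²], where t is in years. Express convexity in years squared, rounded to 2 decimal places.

With y = 0.087:
  t   CF        PV=CF/(1+0.087)^t    t·PV        t(t+1)·PV
  1        10.00         9.1996         9.1996          18.3993
  2        10.00         8.4633        16.9266          50.7799
  3        10.00         7.7859        23.3578          93.4313
  4        10.00         7.1628        28.6511         143.2557
  5        10.00         6.5895        32.9475         197.6849
  6        10.00         6.0621        36.3726         254.6080
  7     1,010.00       563.2673     3,942.8713      31,542.9707
  Σ                    608.5306     4,090.3266      32,301.1298
P = 608.5306.
Convexity = Σ t(t+1)·PV / [P·(1+y)²] = 32,301.1298 / (608.5306 × 1.181569) = 44.92377.

44.92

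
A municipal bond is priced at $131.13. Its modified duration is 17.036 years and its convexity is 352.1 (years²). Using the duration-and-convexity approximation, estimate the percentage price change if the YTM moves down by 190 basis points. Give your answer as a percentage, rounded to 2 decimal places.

Duration effect: -D_mod·Δy = -17.036 × (-0.019) = +0.323684
Convexity effect: ½·C·(Δy)² = 0.5 × 352.1 × (-0.019)² = +0.06355405
ΔP/P ≈ +0.323684 + 0.06355405 = +0.38723805
= +38.723805%.

+38.72%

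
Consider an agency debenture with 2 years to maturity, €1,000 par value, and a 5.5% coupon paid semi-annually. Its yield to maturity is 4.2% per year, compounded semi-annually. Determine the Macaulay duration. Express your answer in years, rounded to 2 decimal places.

Periodic yield y = 0.021. Discount each cash flow and weight by its period:
  t   CF        PV=CF/(1+0.021)^t    t·PV
  1        27.50        26.9344        26.9344
  2        27.50        26.3804        52.7608
  3        27.50        25.8378        77.5134
  4     1,027.50       945.5377     3,782.1509
  Σ                  1,024.6903     3,939.3595
Price P = Σ PV = 1,024.6903.
Macaulay duration = Σ(t·PV) / P = 3,939.3595 / 1,024.6903 = 3.84444 half-year periods.
In years: 3.84444 / 2 = 1.92222 years.

1.92 years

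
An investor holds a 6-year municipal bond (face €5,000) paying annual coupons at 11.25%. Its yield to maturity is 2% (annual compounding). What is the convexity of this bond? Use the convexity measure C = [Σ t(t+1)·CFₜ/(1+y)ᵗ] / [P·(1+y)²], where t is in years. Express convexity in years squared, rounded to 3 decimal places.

With y = 0.02:
  t   CF        PV=CF/(1+0.02)^t    t·PV        t(t+1)·PV
  1       562.50       551.4706       551.4706       1,102.9412
  2       562.50       540.6574     1,081.3149       3,243.9446
  3       562.50       530.0563     1,590.1689       6,360.6758
  4       562.50       519.6631     2,078.6522      10,393.2610
  5       562.50       509.4736     2,547.3679      15,284.2074
  6     5,562.50     4,939.3408    29,636.0449     207,452.3142
  Σ                  7,590.6618    37,485.0194     243,837.3442
P = 7,590.6618.
Convexity = Σ t(t+1)·PV / [P·(1+y)²] = 243,837.3442 / (7,590.6618 × 1.040400) = 30.87594.

30.876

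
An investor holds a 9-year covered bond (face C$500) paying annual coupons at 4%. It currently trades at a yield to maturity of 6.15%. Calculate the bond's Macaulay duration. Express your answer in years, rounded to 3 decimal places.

Periodic yield y = 0.0615. Discount each cash flow and weight by its year:
  t   CF        PV=CF/(1+0.0615)^t    t·PV
  1        20.00        18.8413        18.8413
  2        20.00        17.7497        35.4993
  3        20.00        16.7213        50.1639
  4        20.00        15.7525        63.0101
  5        20.00        14.8399        74.1993
  6        20.00        13.9801        83.8805
  7        20.00        13.1701        92.1909
  8        20.00        12.4071        99.2567
  9       520.00       303.8949     2,735.0538
  Σ                    427.3568     3,252.0958
Price P = Σ PV = 427.3568.
Macaulay duration = Σ(t·PV) / P = 3,252.0958 / 427.3568 = 7.60979 years.

7.610 years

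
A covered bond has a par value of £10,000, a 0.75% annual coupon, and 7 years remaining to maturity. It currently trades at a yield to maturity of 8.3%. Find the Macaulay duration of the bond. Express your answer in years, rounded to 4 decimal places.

Periodic yield y = 0.083. Discount each cash flow and weight by its year:
  t   CF        PV=CF/(1+0.083)^t    t·PV
  1        75.00        69.2521        69.2521
  2        75.00        63.9447       127.8893
  3        75.00        59.0440       177.1320
  4        75.00        54.5189       218.0758
  5        75.00        50.3407       251.7033
  6        75.00        46.4826       278.8957
  7    10,075.00     5,765.6179    40,359.3254
  Σ                  6,109.2009    41,482.2737
Price P = Σ PV = 6,109.2009.
Macaulay duration = Σ(t·PV) / P = 41,482.2737 / 6,109.2009 = 6.79013 years.

6.7901 years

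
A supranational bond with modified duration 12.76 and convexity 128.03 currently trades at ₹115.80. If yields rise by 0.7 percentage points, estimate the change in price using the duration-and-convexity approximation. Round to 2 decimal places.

Duration effect: -D_mod·Δy = -12.76 × (+0.007) = -0.089320
Convexity effect: ½·C·(Δy)² = 0.5 × 128.03 × (0.007)² = +0.003136735
ΔP/P ≈ -0.089320 + 0.003136735 = -0.086183265
ΔP ≈ 115.80 × (-0.086183265) = -9.980022087.

-₹9.98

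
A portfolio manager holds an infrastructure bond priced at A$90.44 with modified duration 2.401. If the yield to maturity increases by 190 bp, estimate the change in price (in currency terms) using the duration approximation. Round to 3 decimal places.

-A$4.126

Duration approximation: ΔP/P ≈ -D_mod · Δy = -2.401 × (+0.019) = -0.045619.
ΔP ≈ 90.44 × (-0.045619) = -4.12578236.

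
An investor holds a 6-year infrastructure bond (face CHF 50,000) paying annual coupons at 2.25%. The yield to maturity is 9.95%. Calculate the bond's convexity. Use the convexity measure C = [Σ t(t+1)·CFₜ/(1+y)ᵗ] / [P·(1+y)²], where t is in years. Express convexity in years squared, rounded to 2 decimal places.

With y = 0.0995:
  t   CF        PV=CF/(1+0.0995)^t    t·PV        t(t+1)·PV
  1     1,125.00     1,023.1924     1,023.1924       2,046.3847
  2     1,125.00       930.5979     1,861.1957       5,583.5872
  3     1,125.00       846.3828     2,539.1484      10,156.5934
  4     1,125.00       769.7888     3,079.1552      15,395.7760
  5     1,125.00       700.1262     3,500.6312      21,003.7872
  6    51,125.00    28,937.5607   173,625.3640   1,215,377.5480
  Σ                 33,207.6487   185,628.6868   1,269,563.6765
P = 33,207.6487.
Convexity = Σ t(t+1)·PV / [P·(1+y)²] = 1,269,563.6765 / (33,207.6487 × 1.208900) = 31.62466.

31.62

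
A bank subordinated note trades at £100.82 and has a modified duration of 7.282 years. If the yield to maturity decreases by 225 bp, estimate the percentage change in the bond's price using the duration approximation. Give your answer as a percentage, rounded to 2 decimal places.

+16.38%

Duration approximation: ΔP/P ≈ -D_mod · Δy = -7.282 × (-0.0225) = +0.163845.
As a percentage: +16.3845%.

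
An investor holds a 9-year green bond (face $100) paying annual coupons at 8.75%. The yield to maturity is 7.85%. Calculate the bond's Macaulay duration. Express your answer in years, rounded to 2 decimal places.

6.66 years

Periodic yield y = 0.0785. Discount each cash flow and weight by its year:
  t   CF        PV=CF/(1+0.0785)^t    t·PV
  1         8.75         8.1131         8.1131
  2         8.75         7.5226        15.0452
  3         8.75         6.9751        20.9252
  4         8.75         6.4674        25.8695
  5         8.75         5.9966        29.9832
  6         8.75         5.5602        33.3609
  7         8.75         5.1555        36.0882
  8         8.75         4.7802        38.2417
  9       108.75        55.0868       495.7816
  Σ                    105.6574       703.4085
Price P = Σ PV = 105.6574.
Macaulay duration = Σ(t·PV) / P = 703.4085 / 105.6574 = 6.65744 years.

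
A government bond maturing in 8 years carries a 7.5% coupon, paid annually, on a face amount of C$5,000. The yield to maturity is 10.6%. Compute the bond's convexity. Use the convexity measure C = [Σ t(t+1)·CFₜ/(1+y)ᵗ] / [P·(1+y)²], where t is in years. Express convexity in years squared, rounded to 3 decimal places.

40.864

With y = 0.106:
  t   CF        PV=CF/(1+0.106)^t    t·PV        t(t+1)·PV
  1       375.00       339.0597       339.0597         678.1193
  2       375.00       306.5639       613.1278       1,839.3834
  3       375.00       277.1826       831.5477       3,326.1906
  4       375.00       250.6171     1,002.4685       5,012.3427
  5       375.00       226.5978     1,132.9889       6,797.9331
  6       375.00       204.8804     1,229.2827       8,604.9786
  7       375.00       185.2445     1,296.7117      10,373.6934
  8     5,375.00     2,400.6976    19,205.5806     172,850.2250
  Σ                  4,190.8436    25,650.7674     209,482.8662
P = 4,190.8436.
Convexity = Σ t(t+1)·PV / [P·(1+y)²] = 209,482.8662 / (4,190.8436 × 1.223236) = 40.86362.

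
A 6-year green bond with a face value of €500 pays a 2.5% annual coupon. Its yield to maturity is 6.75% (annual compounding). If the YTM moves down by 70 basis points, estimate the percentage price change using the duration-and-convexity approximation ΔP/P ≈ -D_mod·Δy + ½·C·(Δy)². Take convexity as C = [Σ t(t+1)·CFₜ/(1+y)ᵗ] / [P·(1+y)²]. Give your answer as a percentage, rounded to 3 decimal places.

+3.750%

With y = 0.0675:
  t   CF        PV=CF/(1+0.0675)^t    t·PV        t(t+1)·PV
  1        12.50        11.7096        11.7096          23.4192
  2        12.50        10.9692        21.9384          65.8151
  3        12.50        10.2756        30.8267         123.3070
  4        12.50         9.6258        38.5033         192.5167
  5        12.50         9.0172        45.0859         270.5153
  6       512.50       346.3272     2,077.9630      14,545.7413
  Σ                    397.9246     2,226.0270      15,221.3146
P = 397.9246; D_Mac = 5.59409 yrs; D_mod = 5.24037 yrs; C = 33.56724.
Duration effect: -5.24037 × (-0.007) = +0.036683
Convexity effect: 0.5 × 33.56724 × (-0.007)² = +0.0008224
ΔP/P ≈ +0.036683 + 0.0008224 = +0.037505 = +3.7505%.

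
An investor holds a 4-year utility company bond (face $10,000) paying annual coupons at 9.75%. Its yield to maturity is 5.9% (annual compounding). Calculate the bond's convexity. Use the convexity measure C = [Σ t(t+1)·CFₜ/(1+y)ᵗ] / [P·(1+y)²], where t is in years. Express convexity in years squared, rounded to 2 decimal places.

15.06

With y = 0.059:
  t   CF        PV=CF/(1+0.059)^t    t·PV        t(t+1)·PV
  1       975.00       920.6799       920.6799       1,841.3598
  2       975.00       869.3861     1,738.7722       5,216.3166
  3       975.00       820.9501     2,462.8502       9,851.4006
  4    10,975.00     8,726.1101    34,904.4404     174,522.2021
  Σ                 11,337.1261    40,026.7427     191,431.2791
P = 11,337.1261.
Convexity = Σ t(t+1)·PV / [P·(1+y)²] = 191,431.2791 / (11,337.1261 × 1.121481) = 15.05629.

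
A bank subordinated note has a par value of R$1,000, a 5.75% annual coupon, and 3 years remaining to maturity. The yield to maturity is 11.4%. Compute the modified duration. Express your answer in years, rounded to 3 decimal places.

2.537 years

Periodic yield y = 0.114. First find Macaulay duration:
  t   CF        PV=CF/(1+0.114)^t    t·PV
  1        57.50        51.6158        51.6158
  2        57.50        46.3338        92.6675
  3     1,057.50       764.9355     2,294.8064
  Σ                    862.8850     2,439.0897
P = 862.8850; Macaulay duration = 2,439.0897 / 862.8850 = 2.82667 years.
Modified duration = D_Mac / (1 + y) = 2.82667 / 1.114 = 2.53740 years.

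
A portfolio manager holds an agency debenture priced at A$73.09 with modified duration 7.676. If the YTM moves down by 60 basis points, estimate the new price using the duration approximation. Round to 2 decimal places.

Duration approximation: ΔP/P ≈ -D_mod · Δy = -7.676 × (-0.006) = +0.046056.
New price ≈ 73.09 × (1 + 0.046056) = 76.45623304.

A$76.46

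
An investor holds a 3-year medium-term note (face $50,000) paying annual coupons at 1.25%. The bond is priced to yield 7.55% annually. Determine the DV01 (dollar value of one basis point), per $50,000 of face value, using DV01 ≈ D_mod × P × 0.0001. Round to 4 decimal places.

Periodic yield y = 0.0755.
  t   CF        PV=CF/(1+0.0755)^t    t·PV
  1       625.00       581.1251       581.1251
  2       625.00       540.3301     1,080.6603
  3    50,625.00    40,694.3196   122,082.9589
  Σ                 41,815.7748   123,744.7443
P = 41,815.7748; D_Mac = 2.95928 yrs; D_mod = 2.75154 yrs.
DV01 ≈ 2.75154 × 41,815.7748 × 0.0001 = 11.505787.

$11.5058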